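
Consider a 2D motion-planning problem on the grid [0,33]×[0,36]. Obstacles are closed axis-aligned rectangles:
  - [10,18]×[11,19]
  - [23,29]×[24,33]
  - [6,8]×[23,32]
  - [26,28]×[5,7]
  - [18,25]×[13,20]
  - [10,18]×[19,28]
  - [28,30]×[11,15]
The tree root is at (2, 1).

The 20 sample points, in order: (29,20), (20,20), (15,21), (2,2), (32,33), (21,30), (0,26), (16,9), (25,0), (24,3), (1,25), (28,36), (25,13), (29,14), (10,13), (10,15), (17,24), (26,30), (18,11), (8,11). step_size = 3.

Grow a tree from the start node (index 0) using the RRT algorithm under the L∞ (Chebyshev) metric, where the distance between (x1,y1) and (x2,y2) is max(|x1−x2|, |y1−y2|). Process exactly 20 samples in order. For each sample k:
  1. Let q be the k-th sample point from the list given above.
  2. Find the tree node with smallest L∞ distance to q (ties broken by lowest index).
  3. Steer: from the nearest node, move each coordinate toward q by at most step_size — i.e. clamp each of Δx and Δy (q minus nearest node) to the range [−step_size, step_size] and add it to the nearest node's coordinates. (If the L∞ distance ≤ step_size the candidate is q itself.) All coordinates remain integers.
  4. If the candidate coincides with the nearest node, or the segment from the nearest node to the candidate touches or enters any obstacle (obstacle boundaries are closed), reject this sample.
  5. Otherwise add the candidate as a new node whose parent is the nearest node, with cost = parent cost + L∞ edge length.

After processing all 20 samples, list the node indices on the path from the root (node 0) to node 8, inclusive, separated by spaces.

Path: 0 1 2 3 5 6 8

1. q=(29,20) nearest=0 d=27 new=(5,4) → add node 1 parent=0 cost=3
2. q=(20,20) nearest=1 d=16 new=(8,7) → add node 2 parent=1 cost=6
3. q=(15,21) nearest=2 d=14 new=(11,10) → add node 3 parent=2 cost=9
4. q=(2,2) nearest=0 d=1 new=(2,2) → add node 4 parent=0 cost=1
5. q=(32,33) nearest=3 d=23 new=(14,13) → blocked by [10,18]×[11,19], reject
6. q=(21,30) nearest=3 d=20 new=(14,13) → blocked by [10,18]×[11,19], reject
7. q=(0,26) nearest=3 d=16 new=(8,13) → blocked by [10,18]×[11,19], reject
8. q=(16,9) nearest=3 d=5 new=(14,9) → add node 5 parent=3 cost=12
9. q=(25,0) nearest=5 d=11 new=(17,6) → add node 6 parent=5 cost=15
10. q=(24,3) nearest=6 d=7 new=(20,3) → add node 7 parent=6 cost=18
11. q=(1,25) nearest=3 d=15 new=(8,13) → blocked by [10,18]×[11,19], reject
12. q=(28,36) nearest=3 d=26 new=(14,13) → blocked by [10,18]×[11,19], reject
13. q=(25,13) nearest=6 d=8 new=(20,9) → add node 8 parent=6 cost=18
14. q=(29,14) nearest=8 d=9 new=(23,12) → add node 9 parent=8 cost=21
15. q=(10,13) nearest=3 d=3 new=(10,13) → blocked by [10,18]×[11,19], reject
16. q=(10,15) nearest=3 d=5 new=(10,13) → blocked by [10,18]×[11,19], reject
17. q=(17,24) nearest=9 d=12 new=(20,15) → blocked by [18,25]×[13,20], reject
18. q=(26,30) nearest=9 d=18 new=(26,15) → blocked by [18,25]×[13,20], reject
19. q=(18,11) nearest=8 d=2 new=(18,11) → blocked by [10,18]×[11,19], reject
20. q=(8,11) nearest=3 d=3 new=(8,11) → add node 10 parent=3 cost=12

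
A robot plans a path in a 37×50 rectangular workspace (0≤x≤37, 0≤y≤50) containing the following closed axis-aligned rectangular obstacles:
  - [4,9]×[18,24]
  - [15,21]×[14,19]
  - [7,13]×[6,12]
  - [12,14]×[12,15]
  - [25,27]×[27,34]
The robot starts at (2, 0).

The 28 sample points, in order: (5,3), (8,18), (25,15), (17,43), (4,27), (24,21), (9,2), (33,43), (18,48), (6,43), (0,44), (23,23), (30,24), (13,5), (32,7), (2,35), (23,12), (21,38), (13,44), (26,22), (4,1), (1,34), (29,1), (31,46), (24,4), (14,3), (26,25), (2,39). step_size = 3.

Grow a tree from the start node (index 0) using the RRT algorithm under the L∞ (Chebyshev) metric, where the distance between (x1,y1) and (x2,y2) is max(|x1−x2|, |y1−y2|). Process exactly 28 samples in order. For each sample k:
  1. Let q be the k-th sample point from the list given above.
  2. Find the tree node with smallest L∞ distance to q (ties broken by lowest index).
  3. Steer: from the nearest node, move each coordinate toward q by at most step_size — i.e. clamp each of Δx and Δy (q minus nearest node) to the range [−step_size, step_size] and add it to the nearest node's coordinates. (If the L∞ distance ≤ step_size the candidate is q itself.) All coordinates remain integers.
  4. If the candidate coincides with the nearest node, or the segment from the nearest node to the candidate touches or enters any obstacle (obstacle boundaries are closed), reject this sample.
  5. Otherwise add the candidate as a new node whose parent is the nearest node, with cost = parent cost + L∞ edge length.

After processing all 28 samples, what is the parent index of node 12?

Parent of node 12: 0

1. q=(5,3) nearest=0 d=3 new=(5,3) → add node 1 parent=0 cost=3
2. q=(8,18) nearest=1 d=15 new=(8,6) → blocked by [7,13]×[6,12], reject
3. q=(25,15) nearest=1 d=20 new=(8,6) → blocked by [7,13]×[6,12], reject
4. q=(17,43) nearest=1 d=40 new=(8,6) → blocked by [7,13]×[6,12], reject
5. q=(4,27) nearest=1 d=24 new=(4,6) → add node 2 parent=1 cost=6
6. q=(24,21) nearest=1 d=19 new=(8,6) → blocked by [7,13]×[6,12], reject
7. q=(9,2) nearest=1 d=4 new=(8,2) → add node 3 parent=1 cost=6
8. q=(33,43) nearest=2 d=37 new=(7,9) → blocked by [7,13]×[6,12], reject
9. q=(18,48) nearest=2 d=42 new=(7,9) → blocked by [7,13]×[6,12], reject
10. q=(6,43) nearest=2 d=37 new=(6,9) → add node 4 parent=2 cost=9
11. q=(0,44) nearest=4 d=35 new=(3,12) → add node 5 parent=4 cost=12
12. q=(23,23) nearest=4 d=17 new=(9,12) → blocked by [7,13]×[6,12], reject
13. q=(30,24) nearest=3 d=22 new=(11,5) → add node 6 parent=3 cost=9
14. q=(13,5) nearest=6 d=2 new=(13,5) → add node 7 parent=6 cost=11
15. q=(32,7) nearest=7 d=19 new=(16,7) → add node 8 parent=7 cost=14
16. q=(2,35) nearest=5 d=23 new=(2,15) → add node 9 parent=5 cost=15
17. q=(23,12) nearest=8 d=7 new=(19,10) → add node 10 parent=8 cost=17
18. q=(21,38) nearest=9 d=23 new=(5,18) → blocked by [4,9]×[18,24], reject
19. q=(13,44) nearest=9 d=29 new=(5,18) → blocked by [4,9]×[18,24], reject
20. q=(26,22) nearest=10 d=12 new=(22,13) → add node 11 parent=10 cost=20
21. q=(4,1) nearest=0 d=2 new=(4,1) → add node 12 parent=0 cost=2
22. q=(1,34) nearest=9 d=19 new=(1,18) → add node 13 parent=9 cost=18
23. q=(29,1) nearest=10 d=10 new=(22,7) → add node 14 parent=10 cost=20
24. q=(31,46) nearest=13 d=30 new=(4,21) → blocked by [4,9]×[18,24], reject
25. q=(24,4) nearest=14 d=3 new=(24,4) → add node 15 parent=14 cost=23
26. q=(14,3) nearest=7 d=2 new=(14,3) → add node 16 parent=7 cost=13
27. q=(26,25) nearest=11 d=12 new=(25,16) → add node 17 parent=11 cost=23
28. q=(2,39) nearest=13 d=21 new=(2,21) → add node 18 parent=13 cost=21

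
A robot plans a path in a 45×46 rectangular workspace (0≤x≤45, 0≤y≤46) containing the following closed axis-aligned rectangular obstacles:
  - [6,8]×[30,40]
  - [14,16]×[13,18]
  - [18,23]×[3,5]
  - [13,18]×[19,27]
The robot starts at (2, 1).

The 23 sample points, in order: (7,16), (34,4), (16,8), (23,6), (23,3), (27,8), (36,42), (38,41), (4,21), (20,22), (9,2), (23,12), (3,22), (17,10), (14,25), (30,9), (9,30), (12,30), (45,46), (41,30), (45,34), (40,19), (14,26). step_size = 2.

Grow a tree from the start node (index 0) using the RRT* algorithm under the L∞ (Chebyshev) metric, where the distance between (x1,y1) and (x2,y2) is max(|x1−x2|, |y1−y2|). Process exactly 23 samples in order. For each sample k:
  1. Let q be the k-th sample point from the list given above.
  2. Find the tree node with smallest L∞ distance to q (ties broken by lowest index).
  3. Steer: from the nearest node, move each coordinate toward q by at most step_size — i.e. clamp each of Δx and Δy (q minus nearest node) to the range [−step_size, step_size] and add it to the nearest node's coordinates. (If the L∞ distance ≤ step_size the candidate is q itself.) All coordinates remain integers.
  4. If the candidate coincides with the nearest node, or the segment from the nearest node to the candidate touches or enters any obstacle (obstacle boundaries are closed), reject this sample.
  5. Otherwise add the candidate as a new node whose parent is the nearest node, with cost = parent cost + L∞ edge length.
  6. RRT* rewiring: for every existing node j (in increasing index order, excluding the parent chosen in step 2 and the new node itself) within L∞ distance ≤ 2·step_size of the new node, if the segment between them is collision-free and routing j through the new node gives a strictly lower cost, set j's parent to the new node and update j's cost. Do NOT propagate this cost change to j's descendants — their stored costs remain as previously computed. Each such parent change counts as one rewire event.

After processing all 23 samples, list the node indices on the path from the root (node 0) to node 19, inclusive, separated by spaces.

1. q=(7,16) nearest=0 d=15 new=(4,3) → add node 1 parent=0 cost=2
2. q=(34,4) nearest=1 d=30 new=(6,4) → add node 2 parent=1 cost=4
3. q=(16,8) nearest=2 d=10 new=(8,6) → add node 3 parent=2 cost=6
4. q=(23,6) nearest=3 d=15 new=(10,6) → add node 4 parent=3 cost=8
5. q=(23,3) nearest=4 d=13 new=(12,4) → add node 5 parent=4 cost=10
6. q=(27,8) nearest=5 d=15 new=(14,6) → add node 6 parent=5 cost=12
7. q=(36,42) nearest=3 d=36 new=(10,8) → add node 7 parent=3 cost=8
8. q=(38,41) nearest=7 d=33 new=(12,10) → add node 8 parent=7 cost=10
9. q=(4,21) nearest=8 d=11 new=(10,12) → add node 9 parent=8 cost=12
10. q=(20,22) nearest=9 d=10 new=(12,14) → add node 10 parent=9 cost=14
11. q=(9,2) nearest=2 d=3 new=(8,2) → add node 11 parent=2 cost=6
12. q=(23,12) nearest=6 d=9 new=(16,8) → add node 12 parent=6 cost=14
13. q=(3,22) nearest=10 d=9 new=(10,16) → add node 13 parent=10 cost=16
14. q=(17,10) nearest=12 d=2 new=(17,10) → add node 14 parent=12 cost=16
15. q=(14,25) nearest=13 d=9 new=(12,18) → add node 15 parent=13 cost=18
16. q=(30,9) nearest=14 d=13 new=(19,9) → add node 16 parent=14 cost=18
17. q=(9,30) nearest=15 d=12 new=(10,20) → add node 17 parent=15 cost=20
18. q=(12,30) nearest=17 d=10 new=(12,22) → add node 18 parent=17 cost=22
19. q=(45,46) nearest=10 d=33 new=(14,16) → blocked by [14,16]×[13,18], reject
20. q=(41,30) nearest=16 d=22 new=(21,11) → add node 19 parent=16 cost=20
21. q=(45,34) nearest=19 d=24 new=(23,13) → add node 20 parent=19 cost=22
22. q=(40,19) nearest=20 d=17 new=(25,15) → add node 21 parent=20 cost=24
23. q=(14,26) nearest=18 d=4 new=(14,24) → blocked by [13,18]×[19,27], reject

Path: 0 1 2 3 4 5 6 12 14 16 19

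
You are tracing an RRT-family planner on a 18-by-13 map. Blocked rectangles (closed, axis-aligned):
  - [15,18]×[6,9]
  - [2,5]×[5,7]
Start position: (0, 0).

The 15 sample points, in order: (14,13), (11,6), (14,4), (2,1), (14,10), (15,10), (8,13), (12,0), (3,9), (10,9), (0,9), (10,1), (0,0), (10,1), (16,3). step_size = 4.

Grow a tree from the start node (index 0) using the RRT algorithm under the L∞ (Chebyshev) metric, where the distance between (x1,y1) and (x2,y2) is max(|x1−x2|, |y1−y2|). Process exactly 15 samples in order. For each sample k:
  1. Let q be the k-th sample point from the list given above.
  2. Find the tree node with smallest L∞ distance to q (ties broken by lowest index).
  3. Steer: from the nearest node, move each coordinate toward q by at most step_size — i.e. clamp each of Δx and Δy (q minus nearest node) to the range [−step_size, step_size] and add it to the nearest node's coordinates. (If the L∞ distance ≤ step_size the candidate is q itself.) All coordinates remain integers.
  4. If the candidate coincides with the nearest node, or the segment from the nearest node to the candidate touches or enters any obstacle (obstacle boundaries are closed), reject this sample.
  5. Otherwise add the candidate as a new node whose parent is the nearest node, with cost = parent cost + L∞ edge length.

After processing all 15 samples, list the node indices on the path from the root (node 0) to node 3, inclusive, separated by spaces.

1. q=(14,13) nearest=0 d=14 new=(4,4) → add node 1 parent=0 cost=4
2. q=(11,6) nearest=1 d=7 new=(8,6) → add node 2 parent=1 cost=8
3. q=(14,4) nearest=2 d=6 new=(12,4) → add node 3 parent=2 cost=12
4. q=(2,1) nearest=0 d=2 new=(2,1) → add node 4 parent=0 cost=2
5. q=(14,10) nearest=2 d=6 new=(12,10) → add node 5 parent=2 cost=12
6. q=(15,10) nearest=5 d=3 new=(15,10) → add node 6 parent=5 cost=15
7. q=(8,13) nearest=5 d=4 new=(8,13) → add node 7 parent=5 cost=16
8. q=(12,0) nearest=3 d=4 new=(12,0) → add node 8 parent=3 cost=16
9. q=(3,9) nearest=1 d=5 new=(3,8) → blocked by [2,5]×[5,7], reject
10. q=(10,9) nearest=5 d=2 new=(10,9) → add node 9 parent=5 cost=14
11. q=(0,9) nearest=1 d=5 new=(0,8) → blocked by [2,5]×[5,7], reject
12. q=(10,1) nearest=8 d=2 new=(10,1) → add node 10 parent=8 cost=18
13. q=(0,0) nearest=0 d=0 → coincident, reject
14. q=(10,1) nearest=10 d=0 → coincident, reject
15. q=(16,3) nearest=3 d=4 new=(16,3) → add node 11 parent=3 cost=16

Path: 0 1 2 3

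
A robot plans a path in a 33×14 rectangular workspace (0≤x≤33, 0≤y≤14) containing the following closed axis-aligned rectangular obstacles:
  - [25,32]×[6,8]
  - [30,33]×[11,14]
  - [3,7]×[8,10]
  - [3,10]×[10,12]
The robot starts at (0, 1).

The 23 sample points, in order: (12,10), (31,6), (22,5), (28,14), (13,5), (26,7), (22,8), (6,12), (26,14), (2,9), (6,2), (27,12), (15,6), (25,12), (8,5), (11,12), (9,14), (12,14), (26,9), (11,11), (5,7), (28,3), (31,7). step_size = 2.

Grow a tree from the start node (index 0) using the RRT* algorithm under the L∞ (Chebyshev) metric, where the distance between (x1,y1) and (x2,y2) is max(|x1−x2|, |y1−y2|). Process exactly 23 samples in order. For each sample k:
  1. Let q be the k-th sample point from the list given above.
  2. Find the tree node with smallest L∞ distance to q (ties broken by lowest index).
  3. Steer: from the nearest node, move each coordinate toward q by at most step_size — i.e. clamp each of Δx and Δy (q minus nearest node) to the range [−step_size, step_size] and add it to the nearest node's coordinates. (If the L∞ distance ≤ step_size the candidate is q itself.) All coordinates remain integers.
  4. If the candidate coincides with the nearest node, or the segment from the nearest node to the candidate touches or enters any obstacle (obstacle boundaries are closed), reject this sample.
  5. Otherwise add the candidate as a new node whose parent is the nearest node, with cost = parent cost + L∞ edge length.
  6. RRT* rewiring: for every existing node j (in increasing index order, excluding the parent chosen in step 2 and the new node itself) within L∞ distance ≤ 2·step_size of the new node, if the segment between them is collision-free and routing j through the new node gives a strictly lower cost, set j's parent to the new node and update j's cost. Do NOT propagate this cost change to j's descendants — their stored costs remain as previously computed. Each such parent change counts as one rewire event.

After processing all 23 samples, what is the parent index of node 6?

Parent of node 6: 5

1. q=(12,10) nearest=0 d=12 new=(2,3) → add node 1 parent=0 cost=2
2. q=(31,6) nearest=1 d=29 new=(4,5) → add node 2 parent=1 cost=4
3. q=(22,5) nearest=2 d=18 new=(6,5) → add node 3 parent=2 cost=6
4. q=(28,14) nearest=3 d=22 new=(8,7) → add node 4 parent=3 cost=8
5. q=(13,5) nearest=4 d=5 new=(10,5) → add node 5 parent=4 cost=10
6. q=(26,7) nearest=5 d=16 new=(12,7) → add node 6 parent=5 cost=12
7. q=(22,8) nearest=6 d=10 new=(14,8) → add node 7 parent=6 cost=14
8. q=(6,12) nearest=4 d=5 new=(6,9) → blocked by [3,7]×[8,10], reject
9. q=(26,14) nearest=7 d=12 new=(16,10) → add node 8 parent=7 cost=16
10. q=(2,9) nearest=2 d=4 new=(2,7) → add node 9 parent=2 cost=6
11. q=(6,2) nearest=2 d=3 new=(6,3) → add node 10 parent=2 cost=6
12. q=(27,12) nearest=8 d=11 new=(18,12) → add node 11 parent=8 cost=18
13. q=(15,6) nearest=7 d=2 new=(15,6) → add node 12 parent=7 cost=16
14. q=(25,12) nearest=11 d=7 new=(20,12) → add node 13 parent=11 cost=20
15. q=(8,5) nearest=3 d=2 new=(8,5) → add node 14 parent=3 cost=8
16. q=(11,12) nearest=7 d=4 new=(12,10) → add node 15 parent=7 cost=16
17. q=(9,14) nearest=15 d=4 new=(10,12) → blocked by [3,10]×[10,12], reject
18. q=(12,14) nearest=8 d=4 new=(14,12) → add node 16 parent=8 cost=18
19. q=(26,9) nearest=13 d=6 new=(22,10) → add node 17 parent=13 cost=22
20. q=(11,11) nearest=15 d=1 new=(11,11) → add node 18 parent=15 cost=17
21. q=(5,7) nearest=2 d=2 new=(5,7) → add node 19 parent=2 cost=6
22. q=(28,3) nearest=17 d=7 new=(24,8) → add node 20 parent=17 cost=24
23. q=(31,7) nearest=20 d=7 new=(26,7) → blocked by [25,32]×[6,8], reject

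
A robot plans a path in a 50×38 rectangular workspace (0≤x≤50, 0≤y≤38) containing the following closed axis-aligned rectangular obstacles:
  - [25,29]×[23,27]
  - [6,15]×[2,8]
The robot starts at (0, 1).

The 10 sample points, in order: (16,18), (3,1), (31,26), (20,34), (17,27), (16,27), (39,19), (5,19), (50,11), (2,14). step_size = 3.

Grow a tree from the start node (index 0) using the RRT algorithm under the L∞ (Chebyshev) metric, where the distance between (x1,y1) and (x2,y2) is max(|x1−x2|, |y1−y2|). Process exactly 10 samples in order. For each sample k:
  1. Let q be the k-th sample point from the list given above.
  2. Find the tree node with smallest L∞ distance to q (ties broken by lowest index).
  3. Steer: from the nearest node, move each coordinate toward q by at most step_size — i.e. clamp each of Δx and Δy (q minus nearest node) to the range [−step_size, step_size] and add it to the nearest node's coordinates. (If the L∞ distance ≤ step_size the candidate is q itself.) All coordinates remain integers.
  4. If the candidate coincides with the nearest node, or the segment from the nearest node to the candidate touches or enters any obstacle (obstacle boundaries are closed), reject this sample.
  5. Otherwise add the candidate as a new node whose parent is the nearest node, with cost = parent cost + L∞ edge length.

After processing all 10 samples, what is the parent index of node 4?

1. q=(16,18) nearest=0 d=17 new=(3,4) → add node 1 parent=0 cost=3
2. q=(3,1) nearest=0 d=3 new=(3,1) → add node 2 parent=0 cost=3
3. q=(31,26) nearest=1 d=28 new=(6,7) → blocked by [6,15]×[2,8], reject
4. q=(20,34) nearest=1 d=30 new=(6,7) → blocked by [6,15]×[2,8], reject
5. q=(17,27) nearest=1 d=23 new=(6,7) → blocked by [6,15]×[2,8], reject
6. q=(16,27) nearest=1 d=23 new=(6,7) → blocked by [6,15]×[2,8], reject
7. q=(39,19) nearest=1 d=36 new=(6,7) → blocked by [6,15]×[2,8], reject
8. q=(5,19) nearest=1 d=15 new=(5,7) → add node 3 parent=1 cost=6
9. q=(50,11) nearest=3 d=45 new=(8,10) → blocked by [6,15]×[2,8], reject
10. q=(2,14) nearest=3 d=7 new=(2,10) → add node 4 parent=3 cost=9

Parent of node 4: 3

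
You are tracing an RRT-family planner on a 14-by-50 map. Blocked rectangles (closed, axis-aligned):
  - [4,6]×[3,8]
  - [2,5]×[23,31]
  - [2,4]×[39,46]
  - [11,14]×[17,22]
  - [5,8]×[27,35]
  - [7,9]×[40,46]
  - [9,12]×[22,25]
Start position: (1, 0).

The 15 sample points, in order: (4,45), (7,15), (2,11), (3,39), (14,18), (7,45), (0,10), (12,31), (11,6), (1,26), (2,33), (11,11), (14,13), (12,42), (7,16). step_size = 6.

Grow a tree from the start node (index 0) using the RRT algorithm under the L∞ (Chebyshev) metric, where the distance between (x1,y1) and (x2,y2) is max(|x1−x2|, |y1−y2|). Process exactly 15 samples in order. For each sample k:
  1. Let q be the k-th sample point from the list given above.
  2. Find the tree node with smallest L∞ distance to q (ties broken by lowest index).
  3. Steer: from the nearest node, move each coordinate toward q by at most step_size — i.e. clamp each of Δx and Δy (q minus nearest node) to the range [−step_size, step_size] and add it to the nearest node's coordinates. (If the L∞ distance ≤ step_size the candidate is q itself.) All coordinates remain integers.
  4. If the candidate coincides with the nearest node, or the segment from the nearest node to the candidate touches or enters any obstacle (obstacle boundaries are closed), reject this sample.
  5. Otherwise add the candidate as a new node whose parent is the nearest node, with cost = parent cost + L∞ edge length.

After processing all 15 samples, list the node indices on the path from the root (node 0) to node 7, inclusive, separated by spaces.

1. q=(4,45) nearest=0 d=45 new=(4,6) → blocked by [4,6]×[3,8], reject
2. q=(7,15) nearest=0 d=15 new=(7,6) → blocked by [4,6]×[3,8], reject
3. q=(2,11) nearest=0 d=11 new=(2,6) → add node 1 parent=0 cost=6
4. q=(3,39) nearest=1 d=33 new=(3,12) → add node 2 parent=1 cost=12
5. q=(14,18) nearest=2 d=11 new=(9,18) → add node 3 parent=2 cost=18
6. q=(7,45) nearest=3 d=27 new=(7,24) → add node 4 parent=3 cost=24
7. q=(0,10) nearest=2 d=3 new=(0,10) → add node 5 parent=2 cost=15
8. q=(12,31) nearest=4 d=7 new=(12,30) → add node 6 parent=4 cost=30
9. q=(11,6) nearest=2 d=8 new=(9,6) → add node 7 parent=2 cost=18
10. q=(1,26) nearest=4 d=6 new=(1,26) → blocked by [2,5]×[23,31], reject
11. q=(2,33) nearest=4 d=9 new=(2,30) → blocked by [2,5]×[23,31], reject
12. q=(11,11) nearest=7 d=5 new=(11,11) → add node 8 parent=7 cost=23
13. q=(14,13) nearest=8 d=3 new=(14,13) → add node 9 parent=8 cost=26
14. q=(12,42) nearest=6 d=12 new=(12,36) → add node 10 parent=6 cost=36
15. q=(7,16) nearest=3 d=2 new=(7,16) → add node 11 parent=3 cost=20

Path: 0 1 2 7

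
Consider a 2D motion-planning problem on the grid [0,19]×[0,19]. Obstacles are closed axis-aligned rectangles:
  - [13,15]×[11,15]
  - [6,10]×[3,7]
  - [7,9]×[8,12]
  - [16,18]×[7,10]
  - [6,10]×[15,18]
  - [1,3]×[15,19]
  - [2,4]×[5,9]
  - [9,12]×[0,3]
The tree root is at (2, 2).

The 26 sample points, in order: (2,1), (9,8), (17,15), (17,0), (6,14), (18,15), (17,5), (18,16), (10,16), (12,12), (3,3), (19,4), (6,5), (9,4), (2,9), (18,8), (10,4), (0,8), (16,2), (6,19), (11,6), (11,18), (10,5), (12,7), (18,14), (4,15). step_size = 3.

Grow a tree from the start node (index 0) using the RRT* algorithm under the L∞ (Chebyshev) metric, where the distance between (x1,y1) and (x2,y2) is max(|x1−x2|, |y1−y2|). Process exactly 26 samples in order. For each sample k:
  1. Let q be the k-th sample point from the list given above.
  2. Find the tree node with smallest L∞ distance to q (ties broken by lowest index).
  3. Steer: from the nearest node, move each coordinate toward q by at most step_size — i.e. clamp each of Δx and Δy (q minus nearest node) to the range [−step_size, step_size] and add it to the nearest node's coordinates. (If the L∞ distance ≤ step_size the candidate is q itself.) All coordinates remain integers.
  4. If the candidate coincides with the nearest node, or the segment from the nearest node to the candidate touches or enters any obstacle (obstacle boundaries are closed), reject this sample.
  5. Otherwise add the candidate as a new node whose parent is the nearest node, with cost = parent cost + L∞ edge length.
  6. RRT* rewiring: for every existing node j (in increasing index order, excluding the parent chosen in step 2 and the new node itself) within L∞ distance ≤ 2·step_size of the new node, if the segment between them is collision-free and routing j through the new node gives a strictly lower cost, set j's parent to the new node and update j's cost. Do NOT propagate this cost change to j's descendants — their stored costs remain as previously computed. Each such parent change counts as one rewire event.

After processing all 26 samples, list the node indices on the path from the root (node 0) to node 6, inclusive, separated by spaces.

Path: 0 2 3 5 6

1. q=(2,1) nearest=0 d=1 new=(2,1) → add node 1 parent=0 cost=1
2. q=(9,8) nearest=0 d=7 new=(5,5) → add node 2 parent=0 cost=3
3. q=(17,15) nearest=2 d=12 new=(8,8) → blocked by [6,10]×[3,7], reject
4. q=(17,0) nearest=2 d=12 new=(8,2) → blocked by [6,10]×[3,7], reject
5. q=(6,14) nearest=2 d=9 new=(6,8) → add node 3 parent=2 cost=6
6. q=(18,15) nearest=3 d=12 new=(9,11) → blocked by [7,9]×[8,12], reject
7. q=(17,5) nearest=3 d=11 new=(9,5) → blocked by [6,10]×[3,7], reject
8. q=(18,16) nearest=3 d=12 new=(9,11) → blocked by [7,9]×[8,12], reject
9. q=(10,16) nearest=3 d=8 new=(9,11) → blocked by [7,9]×[8,12], reject
10. q=(12,12) nearest=3 d=6 new=(9,11) → blocked by [7,9]×[8,12], reject
11. q=(3,3) nearest=0 d=1 new=(3,3) → add node 4 parent=0 cost=1
12. q=(19,4) nearest=3 d=13 new=(9,5) → blocked by [6,10]×[3,7], reject
13. q=(6,5) nearest=2 d=1 new=(6,5) → blocked by [6,10]×[3,7], reject
14. q=(9,4) nearest=2 d=4 new=(8,4) → blocked by [6,10]×[3,7], reject
15. q=(2,9) nearest=2 d=4 new=(2,8) → blocked by [2,4]×[5,9], reject
16. q=(18,8) nearest=3 d=12 new=(9,8) → blocked by [7,9]×[8,12], reject
17. q=(10,4) nearest=3 d=4 new=(9,5) → blocked by [6,10]×[3,7], reject
18. q=(0,8) nearest=2 d=5 new=(2,8) → blocked by [2,4]×[5,9], reject
19. q=(16,2) nearest=3 d=10 new=(9,5) → blocked by [6,10]×[3,7], reject
20. q=(6,19) nearest=3 d=11 new=(6,11) → add node 5 parent=3 cost=9
21. q=(11,6) nearest=3 d=5 new=(9,6) → blocked by [6,10]×[3,7], reject
22. q=(11,18) nearest=5 d=7 new=(9,14) → blocked by [7,9]×[8,12], reject
23. q=(10,5) nearest=3 d=4 new=(9,5) → blocked by [6,10]×[3,7], reject
24. q=(12,7) nearest=3 d=6 new=(9,7) → blocked by [6,10]×[3,7], reject
25. q=(18,14) nearest=3 d=12 new=(9,11) → blocked by [7,9]×[8,12], reject
26. q=(4,15) nearest=5 d=4 new=(4,14) → add node 6 parent=5 cost=12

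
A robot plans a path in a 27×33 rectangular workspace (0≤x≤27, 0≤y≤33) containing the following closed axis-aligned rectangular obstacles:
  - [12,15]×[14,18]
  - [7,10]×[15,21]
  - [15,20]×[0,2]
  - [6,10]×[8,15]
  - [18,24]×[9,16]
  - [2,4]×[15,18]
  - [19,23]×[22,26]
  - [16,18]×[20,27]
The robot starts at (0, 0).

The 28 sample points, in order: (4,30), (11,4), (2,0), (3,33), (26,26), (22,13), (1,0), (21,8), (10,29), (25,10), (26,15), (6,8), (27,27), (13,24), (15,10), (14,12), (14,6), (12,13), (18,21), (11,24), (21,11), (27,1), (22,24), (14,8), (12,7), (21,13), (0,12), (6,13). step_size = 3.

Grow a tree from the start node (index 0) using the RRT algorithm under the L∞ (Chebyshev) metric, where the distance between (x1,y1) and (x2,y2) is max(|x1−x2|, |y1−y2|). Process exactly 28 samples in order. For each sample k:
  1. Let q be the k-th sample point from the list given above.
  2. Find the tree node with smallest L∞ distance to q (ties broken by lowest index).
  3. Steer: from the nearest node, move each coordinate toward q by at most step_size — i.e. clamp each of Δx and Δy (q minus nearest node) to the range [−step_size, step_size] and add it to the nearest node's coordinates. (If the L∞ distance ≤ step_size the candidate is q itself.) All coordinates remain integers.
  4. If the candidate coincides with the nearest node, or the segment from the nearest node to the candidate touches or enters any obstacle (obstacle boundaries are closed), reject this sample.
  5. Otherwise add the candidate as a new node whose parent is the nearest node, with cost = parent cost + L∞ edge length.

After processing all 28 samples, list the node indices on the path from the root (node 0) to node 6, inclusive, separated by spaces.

1. q=(4,30) nearest=0 d=30 new=(3,3) → add node 1 parent=0 cost=3
2. q=(11,4) nearest=1 d=8 new=(6,4) → add node 2 parent=1 cost=6
3. q=(2,0) nearest=0 d=2 new=(2,0) → add node 3 parent=0 cost=2
4. q=(3,33) nearest=2 d=29 new=(3,7) → add node 4 parent=2 cost=9
5. q=(26,26) nearest=2 d=22 new=(9,7) → add node 5 parent=2 cost=9
6. q=(22,13) nearest=5 d=13 new=(12,10) → blocked by [6,10]×[8,15], reject
7. q=(1,0) nearest=0 d=1 new=(1,0) → add node 6 parent=0 cost=1
8. q=(21,8) nearest=5 d=12 new=(12,8) → add node 7 parent=5 cost=12
9. q=(10,29) nearest=7 d=21 new=(10,11) → blocked by [6,10]×[8,15], reject
10. q=(25,10) nearest=7 d=13 new=(15,10) → add node 8 parent=7 cost=15
11. q=(26,15) nearest=8 d=11 new=(18,13) → blocked by [18,24]×[9,16], reject
12. q=(6,8) nearest=4 d=3 new=(6,8) → blocked by [6,10]×[8,15], reject
13. q=(27,27) nearest=8 d=17 new=(18,13) → blocked by [18,24]×[9,16], reject
14. q=(13,24) nearest=8 d=14 new=(13,13) → add node 9 parent=8 cost=18
15. q=(15,10) nearest=8 d=0 → coincident, reject
16. q=(14,12) nearest=9 d=1 new=(14,12) → add node 10 parent=9 cost=19
17. q=(14,6) nearest=7 d=2 new=(14,6) → add node 11 parent=7 cost=14
18. q=(12,13) nearest=9 d=1 new=(12,13) → add node 12 parent=9 cost=19
19. q=(18,21) nearest=9 d=8 new=(16,16) → blocked by [12,15]×[14,18], reject
20. q=(11,24) nearest=9 d=11 new=(11,16) → blocked by [12,15]×[14,18], reject
21. q=(21,11) nearest=8 d=6 new=(18,11) → blocked by [18,24]×[9,16], reject
22. q=(27,1) nearest=8 d=12 new=(18,7) → add node 13 parent=8 cost=18
23. q=(22,24) nearest=9 d=11 new=(16,16) → blocked by [12,15]×[14,18], reject
24. q=(14,8) nearest=7 d=2 new=(14,8) → add node 14 parent=7 cost=14
25. q=(12,7) nearest=7 d=1 new=(12,7) → add node 15 parent=7 cost=13
26. q=(21,13) nearest=8 d=6 new=(18,13) → blocked by [18,24]×[9,16], reject
27. q=(0,12) nearest=4 d=5 new=(0,10) → add node 16 parent=4 cost=12
28. q=(6,13) nearest=4 d=6 new=(6,10) → blocked by [6,10]×[8,15], reject

Path: 0 6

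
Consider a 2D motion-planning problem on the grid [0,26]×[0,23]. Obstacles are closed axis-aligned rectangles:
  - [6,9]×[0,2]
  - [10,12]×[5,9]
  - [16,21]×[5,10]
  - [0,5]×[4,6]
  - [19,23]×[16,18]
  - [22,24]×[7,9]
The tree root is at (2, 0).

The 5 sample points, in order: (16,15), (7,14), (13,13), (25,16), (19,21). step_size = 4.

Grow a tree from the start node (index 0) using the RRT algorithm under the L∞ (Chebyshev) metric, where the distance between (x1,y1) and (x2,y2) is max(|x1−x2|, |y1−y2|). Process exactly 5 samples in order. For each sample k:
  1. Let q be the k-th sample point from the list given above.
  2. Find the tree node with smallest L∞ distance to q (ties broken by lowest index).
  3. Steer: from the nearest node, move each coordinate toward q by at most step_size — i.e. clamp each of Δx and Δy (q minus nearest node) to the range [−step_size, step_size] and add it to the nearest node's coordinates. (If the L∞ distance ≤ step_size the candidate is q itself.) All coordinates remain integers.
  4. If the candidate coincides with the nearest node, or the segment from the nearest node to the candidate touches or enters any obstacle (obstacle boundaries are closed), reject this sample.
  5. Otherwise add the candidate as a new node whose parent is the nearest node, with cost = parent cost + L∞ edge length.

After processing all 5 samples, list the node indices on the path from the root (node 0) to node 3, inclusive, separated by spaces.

Path: 0 1 2 3

1. q=(16,15) nearest=0 d=15 new=(6,4) → add node 1 parent=0 cost=4
2. q=(7,14) nearest=1 d=10 new=(7,8) → add node 2 parent=1 cost=8
3. q=(13,13) nearest=2 d=6 new=(11,12) → add node 3 parent=2 cost=12
4. q=(25,16) nearest=3 d=14 new=(15,16) → add node 4 parent=3 cost=16
5. q=(19,21) nearest=4 d=5 new=(19,20) → add node 5 parent=4 cost=20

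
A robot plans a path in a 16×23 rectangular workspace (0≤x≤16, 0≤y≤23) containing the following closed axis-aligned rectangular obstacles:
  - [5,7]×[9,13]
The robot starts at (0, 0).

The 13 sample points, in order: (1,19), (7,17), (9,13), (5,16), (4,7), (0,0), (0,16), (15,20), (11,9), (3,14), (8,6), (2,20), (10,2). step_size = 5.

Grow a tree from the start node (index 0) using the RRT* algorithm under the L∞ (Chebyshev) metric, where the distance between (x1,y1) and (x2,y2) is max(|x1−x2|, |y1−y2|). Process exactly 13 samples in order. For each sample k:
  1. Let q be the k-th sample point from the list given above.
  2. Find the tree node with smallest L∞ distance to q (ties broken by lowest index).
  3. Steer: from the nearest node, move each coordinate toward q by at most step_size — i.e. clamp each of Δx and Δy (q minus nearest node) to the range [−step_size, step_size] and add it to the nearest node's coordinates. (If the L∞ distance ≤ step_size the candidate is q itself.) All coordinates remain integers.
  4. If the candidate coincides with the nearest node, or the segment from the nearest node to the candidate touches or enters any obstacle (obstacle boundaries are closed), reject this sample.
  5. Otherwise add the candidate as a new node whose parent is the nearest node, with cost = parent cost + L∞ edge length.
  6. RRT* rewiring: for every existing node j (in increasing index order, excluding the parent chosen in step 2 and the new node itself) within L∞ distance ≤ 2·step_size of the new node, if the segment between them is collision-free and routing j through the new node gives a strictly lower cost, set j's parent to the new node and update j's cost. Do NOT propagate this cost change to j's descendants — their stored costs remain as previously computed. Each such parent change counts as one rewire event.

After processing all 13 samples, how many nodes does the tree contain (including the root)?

Node count: 9

1. q=(1,19) nearest=0 d=19 new=(1,5) → add node 1 parent=0 cost=5
2. q=(7,17) nearest=1 d=12 new=(6,10) → blocked by [5,7]×[9,13], reject
3. q=(9,13) nearest=1 d=8 new=(6,10) → blocked by [5,7]×[9,13], reject
4. q=(5,16) nearest=1 d=11 new=(5,10) → blocked by [5,7]×[9,13], reject
5. q=(4,7) nearest=1 d=3 new=(4,7) → add node 2 parent=1 cost=8
6. q=(0,0) nearest=0 d=0 → coincident, reject
7. q=(0,16) nearest=2 d=9 new=(0,12) → add node 3 parent=2 cost=13
8. q=(15,20) nearest=2 d=13 new=(9,12) → blocked by [5,7]×[9,13], reject
9. q=(11,9) nearest=2 d=7 new=(9,9) → add node 4 parent=2 cost=13
10. q=(3,14) nearest=3 d=3 new=(3,14) → add node 5 parent=3 cost=16
11. q=(8,6) nearest=4 d=3 new=(8,6) → add node 6 parent=4 cost=16
12. q=(2,20) nearest=5 d=6 new=(2,19) → add node 7 parent=5 cost=21
13. q=(10,2) nearest=6 d=4 new=(10,2) → add node 8 parent=6 cost=20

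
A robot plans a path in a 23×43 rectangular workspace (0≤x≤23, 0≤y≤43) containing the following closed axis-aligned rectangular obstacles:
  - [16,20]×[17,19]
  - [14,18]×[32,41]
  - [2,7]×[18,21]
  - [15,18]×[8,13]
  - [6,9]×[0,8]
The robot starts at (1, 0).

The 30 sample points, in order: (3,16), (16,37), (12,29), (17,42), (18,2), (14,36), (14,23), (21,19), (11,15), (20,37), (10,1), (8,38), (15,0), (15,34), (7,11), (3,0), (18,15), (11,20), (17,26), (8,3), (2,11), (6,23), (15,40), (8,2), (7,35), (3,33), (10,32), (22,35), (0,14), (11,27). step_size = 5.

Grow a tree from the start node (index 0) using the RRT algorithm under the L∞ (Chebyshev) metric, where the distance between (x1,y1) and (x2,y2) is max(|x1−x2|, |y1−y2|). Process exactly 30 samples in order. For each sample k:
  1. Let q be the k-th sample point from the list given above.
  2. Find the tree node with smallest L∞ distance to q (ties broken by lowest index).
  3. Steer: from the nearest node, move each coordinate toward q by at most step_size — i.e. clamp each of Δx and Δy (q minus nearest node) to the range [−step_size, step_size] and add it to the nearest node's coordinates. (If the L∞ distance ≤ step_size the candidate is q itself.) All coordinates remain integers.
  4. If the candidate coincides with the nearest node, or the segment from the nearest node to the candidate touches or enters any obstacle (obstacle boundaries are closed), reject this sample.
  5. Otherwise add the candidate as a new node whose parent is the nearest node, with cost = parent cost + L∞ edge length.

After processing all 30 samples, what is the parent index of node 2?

1. q=(3,16) nearest=0 d=16 new=(3,5) → add node 1 parent=0 cost=5
2. q=(16,37) nearest=1 d=32 new=(8,10) → blocked by [6,9]×[0,8], reject
3. q=(12,29) nearest=1 d=24 new=(8,10) → blocked by [6,9]×[0,8], reject
4. q=(17,42) nearest=1 d=37 new=(8,10) → blocked by [6,9]×[0,8], reject
5. q=(18,2) nearest=1 d=15 new=(8,2) → blocked by [6,9]×[0,8], reject
6. q=(14,36) nearest=1 d=31 new=(8,10) → blocked by [6,9]×[0,8], reject
7. q=(14,23) nearest=1 d=18 new=(8,10) → blocked by [6,9]×[0,8], reject
8. q=(21,19) nearest=1 d=18 new=(8,10) → blocked by [6,9]×[0,8], reject
9. q=(11,15) nearest=1 d=10 new=(8,10) → blocked by [6,9]×[0,8], reject
10. q=(20,37) nearest=1 d=32 new=(8,10) → blocked by [6,9]×[0,8], reject
11. q=(10,1) nearest=1 d=7 new=(8,1) → blocked by [6,9]×[0,8], reject
12. q=(8,38) nearest=1 d=33 new=(8,10) → blocked by [6,9]×[0,8], reject
13. q=(15,0) nearest=1 d=12 new=(8,0) → blocked by [6,9]×[0,8], reject
14. q=(15,34) nearest=1 d=29 new=(8,10) → blocked by [6,9]×[0,8], reject
15. q=(7,11) nearest=1 d=6 new=(7,10) → add node 2 parent=1 cost=10
16. q=(3,0) nearest=0 d=2 new=(3,0) → add node 3 parent=0 cost=2
17. q=(18,15) nearest=2 d=11 new=(12,15) → add node 4 parent=2 cost=15
18. q=(11,20) nearest=4 d=5 new=(11,20) → add node 5 parent=4 cost=20
19. q=(17,26) nearest=5 d=6 new=(16,25) → add node 6 parent=5 cost=25
20. q=(8,3) nearest=1 d=5 new=(8,3) → blocked by [6,9]×[0,8], reject
21. q=(2,11) nearest=2 d=5 new=(2,11) → add node 7 parent=2 cost=15
22. q=(6,23) nearest=5 d=5 new=(6,23) → add node 8 parent=5 cost=25
23. q=(15,40) nearest=6 d=15 new=(15,30) → add node 9 parent=6 cost=30
24. q=(8,2) nearest=1 d=5 new=(8,2) → blocked by [6,9]×[0,8], reject
25. q=(7,35) nearest=9 d=8 new=(10,35) → add node 10 parent=9 cost=35
26. q=(3,33) nearest=10 d=7 new=(5,33) → add node 11 parent=10 cost=40
27. q=(10,32) nearest=10 d=3 new=(10,32) → add node 12 parent=10 cost=38
28. q=(22,35) nearest=9 d=7 new=(20,35) → blocked by [14,18]×[32,41], reject
29. q=(0,14) nearest=7 d=3 new=(0,14) → add node 13 parent=7 cost=18
30. q=(11,27) nearest=9 d=4 new=(11,27) → add node 14 parent=9 cost=34

Parent of node 2: 1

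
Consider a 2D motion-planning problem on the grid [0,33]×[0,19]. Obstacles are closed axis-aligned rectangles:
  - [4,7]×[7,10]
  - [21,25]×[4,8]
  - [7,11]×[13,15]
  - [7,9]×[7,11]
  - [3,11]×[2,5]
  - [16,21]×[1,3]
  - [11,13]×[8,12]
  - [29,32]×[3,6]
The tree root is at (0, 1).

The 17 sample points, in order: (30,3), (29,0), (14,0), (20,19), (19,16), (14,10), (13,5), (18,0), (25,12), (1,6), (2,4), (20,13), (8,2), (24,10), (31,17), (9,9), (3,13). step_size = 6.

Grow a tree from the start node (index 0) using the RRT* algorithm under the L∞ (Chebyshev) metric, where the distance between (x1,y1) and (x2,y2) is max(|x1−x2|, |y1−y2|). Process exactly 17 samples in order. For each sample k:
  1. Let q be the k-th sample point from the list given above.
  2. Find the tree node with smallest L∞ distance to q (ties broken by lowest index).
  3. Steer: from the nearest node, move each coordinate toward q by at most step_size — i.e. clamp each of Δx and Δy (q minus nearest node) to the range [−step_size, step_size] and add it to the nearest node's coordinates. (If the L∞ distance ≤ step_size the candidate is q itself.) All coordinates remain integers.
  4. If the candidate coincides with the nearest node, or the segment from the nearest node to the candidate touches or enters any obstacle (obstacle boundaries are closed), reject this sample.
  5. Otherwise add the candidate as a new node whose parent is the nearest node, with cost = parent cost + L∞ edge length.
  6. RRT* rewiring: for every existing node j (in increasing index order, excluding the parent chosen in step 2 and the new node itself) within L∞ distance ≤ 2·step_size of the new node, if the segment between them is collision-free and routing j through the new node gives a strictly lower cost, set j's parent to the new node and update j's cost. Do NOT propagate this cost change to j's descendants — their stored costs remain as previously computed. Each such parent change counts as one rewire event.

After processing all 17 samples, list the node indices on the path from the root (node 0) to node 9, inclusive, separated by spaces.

1. q=(30,3) nearest=0 d=30 new=(6,3) → blocked by [3,11]×[2,5], reject
2. q=(29,0) nearest=0 d=29 new=(6,0) → add node 1 parent=0 cost=6
3. q=(14,0) nearest=1 d=8 new=(12,0) → add node 2 parent=1 cost=12
4. q=(20,19) nearest=1 d=19 new=(12,6) → blocked by [3,11]×[2,5], reject
5. q=(19,16) nearest=1 d=16 new=(12,6) → blocked by [3,11]×[2,5], reject
6. q=(14,10) nearest=1 d=10 new=(12,6) → blocked by [3,11]×[2,5], reject
7. q=(13,5) nearest=2 d=5 new=(13,5) → add node 3 parent=2 cost=17
8. q=(18,0) nearest=3 d=5 new=(18,0) → blocked by [16,21]×[1,3], reject
9. q=(25,12) nearest=3 d=12 new=(19,11) → add node 4 parent=3 cost=23
10. q=(1,6) nearest=0 d=5 new=(1,6) → add node 5 parent=0 cost=5
11. q=(2,4) nearest=5 d=2 new=(2,4) → add node 6 parent=5 cost=7
12. q=(20,13) nearest=4 d=2 new=(20,13) → add node 7 parent=4 cost=25
13. q=(8,2) nearest=1 d=2 new=(8,2) → blocked by [3,11]×[2,5], reject
14. q=(24,10) nearest=7 d=4 new=(24,10) → add node 8 parent=7 cost=29
15. q=(31,17) nearest=8 d=7 new=(30,16) → add node 9 parent=8 cost=35
16. q=(9,9) nearest=3 d=4 new=(9,9) → blocked by [7,9]×[7,11], reject
17. q=(3,13) nearest=5 d=7 new=(3,12) → add node 10 parent=5 cost=11

Path: 0 1 2 3 4 7 8 9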